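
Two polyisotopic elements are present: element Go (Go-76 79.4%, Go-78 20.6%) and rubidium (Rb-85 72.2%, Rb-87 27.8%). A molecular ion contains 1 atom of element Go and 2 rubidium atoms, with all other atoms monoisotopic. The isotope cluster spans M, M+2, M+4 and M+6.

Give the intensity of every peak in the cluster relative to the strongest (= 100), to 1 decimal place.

Element Go pattern (n=1): 0.7940 : 0.2060
Rubidium pattern (n=2): 0.521284 : 0.401432 : 0.077284
Convolve the two distributions (both contribute in 2-u steps):
  M: 0.7940×0.521284 = 0.413899
  M+2: 0.7940×0.401432 + 0.2060×0.521284 = 0.426122
  M+4: 0.7940×0.077284 + 0.2060×0.401432 = 0.144058
  M+6: 0.2060×0.077284 = 0.015921
Scale to base peak (0.426122) = 100: 97.1 : 100.0 : 33.8 : 3.7

97.1 : 100.0 : 33.8 : 3.7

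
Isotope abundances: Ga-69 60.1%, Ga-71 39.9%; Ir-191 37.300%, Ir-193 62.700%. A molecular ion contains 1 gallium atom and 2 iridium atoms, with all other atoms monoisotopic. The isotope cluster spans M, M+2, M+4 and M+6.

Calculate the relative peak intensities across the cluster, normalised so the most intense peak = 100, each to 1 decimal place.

Gallium pattern (n=1): 0.6010 : 0.3990
Iridium pattern (n=2): 0.139129 : 0.467742 : 0.393129
Convolve the two distributions (both contribute in 2-u steps):
  M: 0.6010×0.139129 = 0.083617
  M+2: 0.6010×0.467742 + 0.3990×0.139129 = 0.336625
  M+4: 0.6010×0.393129 + 0.3990×0.467742 = 0.422900
  M+6: 0.3990×0.393129 = 0.156858
Scale to base peak (0.422900) = 100: 19.8 : 79.6 : 100.0 : 37.1

19.8 : 79.6 : 100.0 : 37.1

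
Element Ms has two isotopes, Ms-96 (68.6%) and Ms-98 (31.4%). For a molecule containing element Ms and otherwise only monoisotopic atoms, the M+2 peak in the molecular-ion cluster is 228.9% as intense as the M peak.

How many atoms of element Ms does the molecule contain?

For n independent Ms atoms, I(M+2)/I(M) = n · (abundance Ms-98) / (abundance Ms-96) = n · 0.314/0.686.
n = 2.289 × 0.686/0.314 = 5.00 ≈ 5

5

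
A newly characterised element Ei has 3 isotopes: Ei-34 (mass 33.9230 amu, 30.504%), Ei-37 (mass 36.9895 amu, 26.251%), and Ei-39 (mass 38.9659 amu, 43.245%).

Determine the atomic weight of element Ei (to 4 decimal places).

36.9088 amu

The abundance-weighted mean is 0.30504 × 33.9230 + 0.26251 × 36.9895 + 0.43245 × 38.9659
= 10.34787 + 9.71011 + 16.85080 = 36.90878 amu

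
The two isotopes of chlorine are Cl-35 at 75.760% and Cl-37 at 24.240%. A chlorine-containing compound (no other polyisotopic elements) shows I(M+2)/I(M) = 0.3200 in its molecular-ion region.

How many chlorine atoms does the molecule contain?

1

With n Cl atoms, P(M+2)/P(M) = C(n,1)·p^(n−1)q / p^n = n·q/p = n · 0.24240/0.75760.
n = 0.3200 × 0.75760/0.24240 = 1.00 ≈ 1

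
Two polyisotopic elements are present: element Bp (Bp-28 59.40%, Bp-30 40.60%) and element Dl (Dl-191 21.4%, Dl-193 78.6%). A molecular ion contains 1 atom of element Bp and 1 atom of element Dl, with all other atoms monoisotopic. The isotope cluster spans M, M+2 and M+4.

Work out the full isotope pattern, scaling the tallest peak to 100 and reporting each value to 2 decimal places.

22.95 : 100.00 : 57.63

Element Bp pattern (n=1): 0.5940 : 0.4060
Element Dl pattern (n=1): 0.2140 : 0.7860
Convolve the two distributions (both contribute in 2-u steps):
  M: 0.5940×0.2140 = 0.127116
  M+2: 0.5940×0.7860 + 0.4060×0.2140 = 0.553768
  M+4: 0.4060×0.7860 = 0.319116
Scale to base peak (0.553768) = 100: 22.95 : 100.00 : 57.63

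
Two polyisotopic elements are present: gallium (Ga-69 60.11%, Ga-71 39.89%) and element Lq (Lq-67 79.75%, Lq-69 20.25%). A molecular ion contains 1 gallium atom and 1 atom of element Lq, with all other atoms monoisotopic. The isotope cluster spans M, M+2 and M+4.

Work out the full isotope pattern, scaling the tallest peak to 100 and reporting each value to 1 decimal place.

Gallium pattern (n=1): 0.6011 : 0.3989
Element Lq pattern (n=1): 0.7975 : 0.2025
Convolve the two distributions (both contribute in 2-u steps):
  M: 0.6011×0.7975 = 0.479377
  M+2: 0.6011×0.2025 + 0.3989×0.7975 = 0.439846
  M+4: 0.3989×0.2025 = 0.080777
Scale to base peak (0.479377) = 100: 100.0 : 91.8 : 16.9

100.0 : 91.8 : 16.9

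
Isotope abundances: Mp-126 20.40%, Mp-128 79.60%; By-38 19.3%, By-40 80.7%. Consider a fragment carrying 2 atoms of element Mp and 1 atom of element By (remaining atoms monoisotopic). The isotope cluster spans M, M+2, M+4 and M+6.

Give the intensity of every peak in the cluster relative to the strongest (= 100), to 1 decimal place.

Element Mp pattern (n=2): 0.041616 : 0.324768 : 0.633616
Element By pattern (n=1): 0.1930 : 0.8070
Convolve the two distributions (both contribute in 2-u steps):
  M: 0.041616×0.1930 = 0.008032
  M+2: 0.041616×0.8070 + 0.324768×0.1930 = 0.096264
  M+4: 0.324768×0.8070 + 0.633616×0.1930 = 0.384376
  M+6: 0.633616×0.8070 = 0.511328
Scale to base peak (0.511328) = 100: 1.6 : 18.8 : 75.2 : 100.0

1.6 : 18.8 : 75.2 : 100.0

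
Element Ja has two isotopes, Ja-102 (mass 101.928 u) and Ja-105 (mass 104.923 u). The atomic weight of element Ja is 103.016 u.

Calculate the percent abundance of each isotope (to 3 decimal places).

Ja-102: 63.673%, Ja-105: 36.327%

Writing the weighted mean with unknown fraction x of Ja-102:
101.928·x + 104.923·(1 − x) = 103.016
(101.928 − 104.923)·x = 103.016 − 104.923
x = -1.907 / -2.995 = 0.63673 → 63.673% Ja-102, 36.327% Ja-105.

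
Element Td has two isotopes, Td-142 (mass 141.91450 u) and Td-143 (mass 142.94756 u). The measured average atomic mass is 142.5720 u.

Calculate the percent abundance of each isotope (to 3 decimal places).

Td-142: 36.354%, Td-143: 63.646%

Let x be the fractional abundance of Td-142; then Td-143 has abundance 1 − x.
141.91450·x + 142.94756·(1 − x) = 142.5720
(141.91450 − 142.94756)·x = 142.5720 − 142.94756
x = -0.37556 / -1.03306 = 0.36354 → 36.354% Td-142, 63.646% Td-143.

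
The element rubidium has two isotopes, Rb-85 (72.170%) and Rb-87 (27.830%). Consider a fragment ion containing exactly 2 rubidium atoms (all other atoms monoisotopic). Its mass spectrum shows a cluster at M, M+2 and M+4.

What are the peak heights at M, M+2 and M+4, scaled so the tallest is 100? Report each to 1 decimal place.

Expanding (0.72170 + 0.27830)^2:
P(M) = 0.72170^2 = 0.520851
P(M+2) = 2 × 0.72170^1 × 0.27830^1 = 0.401698
P(M+4) = 0.27830^2 = 0.077451
The M peak is largest (0.520851); scaling to 100 gives 100.0 : 77.1 : 14.9.

100.0 : 77.1 : 14.9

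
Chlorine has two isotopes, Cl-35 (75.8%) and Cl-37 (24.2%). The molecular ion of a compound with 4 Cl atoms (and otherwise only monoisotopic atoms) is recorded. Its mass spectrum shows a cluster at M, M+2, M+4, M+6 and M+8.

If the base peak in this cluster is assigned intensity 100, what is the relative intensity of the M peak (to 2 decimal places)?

(0.758 + 0.242)^4 gives M 0.3301, M+2 0.4216, M+4 0.2019, M+6 0.0430, M+8 0.0034; the largest is M+2.
P(M+2) = C(4,1) × 0.758^3 × 0.242^1 = 4 × 0.43551951 × 0.2420 = 0.421583 (base)
P(M) = C(4,0) × 0.758^4 × 0.242^0 = 1 × 0.33012379 × 1.0000 = 0.330124
Relative intensity = 0.330124 / 0.421583 × 100 = 78.31

78.31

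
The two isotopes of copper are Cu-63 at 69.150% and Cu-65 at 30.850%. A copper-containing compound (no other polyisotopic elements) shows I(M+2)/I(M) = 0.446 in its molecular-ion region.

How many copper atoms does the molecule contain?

1

With n Cu atoms, P(M+2)/P(M) = C(n,1)·p^(n−1)q / p^n = n·q/p = n · 0.30850/0.69150.
n = 0.446 × 0.69150/0.30850 = 1.00 ≈ 1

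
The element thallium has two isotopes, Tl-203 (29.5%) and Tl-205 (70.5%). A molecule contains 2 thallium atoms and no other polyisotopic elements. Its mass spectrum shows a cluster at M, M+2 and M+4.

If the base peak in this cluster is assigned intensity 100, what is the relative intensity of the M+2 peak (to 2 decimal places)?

83.69

Term probabilities: M 0.0870, M+2 0.4160, M+4 0.4970. Base peak = M+4.
P(M+4) = C(2,2) × 0.295^0 × 0.705^2 = 1 × 1.0000 × 0.497025 = 0.497025 (base)
P(M+2) = C(2,1) × 0.295^1 × 0.705^1 = 2 × 0.2950 × 0.7050 = 0.415950
Relative intensity = 0.415950 / 0.497025 × 100 = 83.69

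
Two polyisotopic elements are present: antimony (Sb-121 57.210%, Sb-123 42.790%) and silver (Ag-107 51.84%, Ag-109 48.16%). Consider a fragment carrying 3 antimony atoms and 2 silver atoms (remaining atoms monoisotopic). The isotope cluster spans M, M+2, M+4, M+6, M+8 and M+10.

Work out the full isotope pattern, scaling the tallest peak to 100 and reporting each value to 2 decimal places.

Antimony pattern (n=3): 0.18724742 : 0.42015297 : 0.3142518 : 0.07834781
Silver pattern (n=2): 0.26873856 : 0.49932288 : 0.23193856
Convolve the two distributions (both contribute in 2-u steps):
  M: 0.18724742×0.26873856 = 0.050321
  M+2: 0.18724742×0.49932288 + 0.42015297×0.26873856 = 0.206408
  M+4: 0.18724742×0.23193856 + 0.42015297×0.49932288 + 0.3142518×0.26873856 = 0.337673
  M+6: 0.42015297×0.23193856 + 0.3142518×0.49932288 + 0.07834781×0.26873856 = 0.275418
  M+8: 0.3142518×0.23193856 + 0.07834781×0.49932288 = 0.112008
  M+10: 0.07834781×0.23193856 = 0.018172
Scale to base peak (0.337673) = 100: 14.90 : 61.13 : 100.00 : 81.56 : 33.17 : 5.38

14.90 : 61.13 : 100.00 : 81.56 : 33.17 : 5.38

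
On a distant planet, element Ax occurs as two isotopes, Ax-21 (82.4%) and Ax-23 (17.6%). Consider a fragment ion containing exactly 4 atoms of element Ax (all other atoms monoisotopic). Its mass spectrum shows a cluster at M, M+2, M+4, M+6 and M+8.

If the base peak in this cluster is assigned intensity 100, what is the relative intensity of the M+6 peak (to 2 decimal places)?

3.90

(0.824 + 0.176)^4 gives M 0.4610, M+2 0.3939, M+4 0.1262, M+6 0.0180, M+8 0.0010; the largest is M.
P(M) = C(4,0) × 0.824^4 × 0.176^0 = 1 × 0.46100841 × 1.0000 = 0.461008 (base)
P(M+6) = C(4,3) × 0.824^1 × 0.176^3 = 4 × 0.8240 × 0.00545178 = 0.017969
Relative intensity = 0.017969 / 0.461008 × 100 = 3.90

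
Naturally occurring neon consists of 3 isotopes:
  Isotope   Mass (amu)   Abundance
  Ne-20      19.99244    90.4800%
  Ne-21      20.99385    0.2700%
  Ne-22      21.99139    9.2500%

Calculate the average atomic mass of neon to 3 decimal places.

20.180 amu

The abundance-weighted mean is 0.904800 × 19.99244 + 0.002700 × 20.99385 + 0.092500 × 21.99139
= 18.089160 + 0.056683 + 2.034204 = 20.180047 amu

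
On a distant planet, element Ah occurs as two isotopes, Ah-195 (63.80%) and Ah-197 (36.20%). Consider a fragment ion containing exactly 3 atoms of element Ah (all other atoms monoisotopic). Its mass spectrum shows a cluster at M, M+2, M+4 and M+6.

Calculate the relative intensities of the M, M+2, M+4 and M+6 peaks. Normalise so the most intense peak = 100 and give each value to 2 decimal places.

58.75 : 100.00 : 56.74 : 10.73

Expanding (0.6380 + 0.3620)^3:
P(M) = 0.6380^3 = 0.259694
P(M+2) = 3 × 0.6380^2 × 0.3620^1 = 0.442050
P(M+4) = 3 × 0.6380^1 × 0.3620^2 = 0.250818
P(M+6) = 0.3620^3 = 0.047438
The M+2 peak is largest (0.442050); scaling to 100 gives 58.75 : 100.00 : 56.74 : 10.73.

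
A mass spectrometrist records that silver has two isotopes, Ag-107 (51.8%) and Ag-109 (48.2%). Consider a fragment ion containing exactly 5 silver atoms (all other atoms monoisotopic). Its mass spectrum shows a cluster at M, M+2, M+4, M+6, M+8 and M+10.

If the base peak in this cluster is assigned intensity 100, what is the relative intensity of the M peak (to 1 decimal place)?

Binomial terms of (0.518 + 0.482)^5: M 0.0373, M+2 0.1735, M+4 0.3229, M+6 0.3005, M+8 0.1398, M+10 0.0260 → M+4 is the base peak.
P(M+4) = C(5,2) × 0.518^3 × 0.482^2 = 10 × 0.13899183 × 0.232324 = 0.322911 (base)
P(M) = C(5,0) × 0.518^5 × 0.482^0 = 1 × 0.03729484 × 1.0000 = 0.037295
Relative intensity = 0.037295 / 0.322911 × 100 = 11.5

11.5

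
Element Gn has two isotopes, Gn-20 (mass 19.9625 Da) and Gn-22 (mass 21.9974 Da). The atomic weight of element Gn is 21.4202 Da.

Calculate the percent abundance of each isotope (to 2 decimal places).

Let x be the fractional abundance of Gn-20; then Gn-22 has abundance 1 − x.
19.9625·x + 21.9974·(1 − x) = 21.4202
(19.9625 − 21.9974)·x = 21.4202 − 21.9974
x = -0.5772 / -2.0349 = 0.28365 → 28.37% Gn-20, 71.63% Gn-22.

Gn-20: 28.37%, Gn-22: 71.63%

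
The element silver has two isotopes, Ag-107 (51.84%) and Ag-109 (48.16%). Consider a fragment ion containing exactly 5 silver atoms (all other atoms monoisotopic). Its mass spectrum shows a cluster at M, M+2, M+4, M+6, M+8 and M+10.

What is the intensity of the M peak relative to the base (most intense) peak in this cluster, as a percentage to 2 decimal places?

Term probabilities: M 0.0374, M+2 0.1739, M+4 0.3231, M+6 0.3002, M+8 0.1394, M+10 0.0259. Base peak = M+4.
P(M+4) = C(5,2) × 0.5184^3 × 0.4816^2 = 10 × 0.13931407 × 0.23193856 = 0.323123 (base)
P(M) = C(5,0) × 0.5184^5 × 0.4816^0 = 1 × 0.03743906 × 1.0000 = 0.037439
Relative intensity = 0.037439 / 0.323123 × 100 = 11.59

11.59%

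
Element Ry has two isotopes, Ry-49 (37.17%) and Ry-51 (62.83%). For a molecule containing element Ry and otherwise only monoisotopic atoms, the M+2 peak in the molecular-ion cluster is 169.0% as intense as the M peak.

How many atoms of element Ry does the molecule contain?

The M+2/M ratio from n Ry atoms is n · q/p = n · 0.6283/0.3717.
n = 1.690 × 0.3717/0.6283 = 1.00 ≈ 1

1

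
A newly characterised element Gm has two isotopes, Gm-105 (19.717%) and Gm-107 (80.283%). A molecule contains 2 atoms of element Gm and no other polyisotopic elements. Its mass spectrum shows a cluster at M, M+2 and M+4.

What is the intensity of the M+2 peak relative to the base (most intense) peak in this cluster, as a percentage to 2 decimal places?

49.12%

Term probabilities: M 0.0389, M+2 0.3166, M+4 0.6445. Base peak = M+4.
P(M+4) = C(2,2) × 0.19717^0 × 0.80283^2 = 1 × 1.0000 × 0.64453601 = 0.644536 (base)
P(M+2) = C(2,1) × 0.19717^1 × 0.80283^1 = 2 × 0.19717 × 0.80283 = 0.316588
Relative intensity = 0.316588 / 0.644536 × 100 = 49.12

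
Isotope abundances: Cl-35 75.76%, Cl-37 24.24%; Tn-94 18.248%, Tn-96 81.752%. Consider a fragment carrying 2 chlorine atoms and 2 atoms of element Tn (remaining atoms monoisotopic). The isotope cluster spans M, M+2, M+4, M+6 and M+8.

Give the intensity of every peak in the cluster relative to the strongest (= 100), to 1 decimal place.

3.9 : 37.1 : 100.0 : 53.1 : 7.9

Chlorine pattern (n=2): 0.57395776 : 0.36728448 : 0.05875776
Element Tn pattern (n=2): 0.03329895 : 0.2983621 : 0.66833895
Convolve the two distributions (both contribute in 2-u steps):
  M: 0.57395776×0.03329895 = 0.019112
  M+2: 0.57395776×0.2983621 + 0.36728448×0.03329895 = 0.183477
  M+4: 0.57395776×0.66833895 + 0.36728448×0.2983621 + 0.05875776×0.03329895 = 0.495139
  M+6: 0.36728448×0.66833895 + 0.05875776×0.2983621 = 0.263002
  M+8: 0.05875776×0.66833895 = 0.039270
Scale to base peak (0.495139) = 100: 3.9 : 37.1 : 100.0 : 53.1 : 7.9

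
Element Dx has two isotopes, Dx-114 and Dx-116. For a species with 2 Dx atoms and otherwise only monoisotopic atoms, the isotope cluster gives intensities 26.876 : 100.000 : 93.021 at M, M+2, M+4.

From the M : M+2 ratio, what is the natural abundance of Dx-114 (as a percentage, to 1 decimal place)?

35.0%

Write p for the Dx-114 fraction. I(M+2)/I(M) = [C(2,1)·p^1·(1−p)] / p^2 = 2·(1−p)/p = 100.000/26.876 = 3.7208
(1−p)/p = 3.7208/2 = 1.8604  ⇒  p = 1/(1 + 1.8604) = 0.3496
Dx-114: 35.0%, Dx-116: 65.0%.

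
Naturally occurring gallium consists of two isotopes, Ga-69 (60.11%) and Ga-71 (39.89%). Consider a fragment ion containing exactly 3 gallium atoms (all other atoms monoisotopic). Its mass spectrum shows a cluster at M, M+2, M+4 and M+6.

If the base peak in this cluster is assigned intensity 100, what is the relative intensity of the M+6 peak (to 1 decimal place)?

Term probabilities: M 0.2172, M+2 0.4324, M+4 0.2869, M+6 0.0635. Base peak = M+2.
P(M+2) = C(3,1) × 0.6011^2 × 0.3989^1 = 3 × 0.36132121 × 0.3989 = 0.432393 (base)
P(M+6) = C(3,3) × 0.6011^0 × 0.3989^3 = 1 × 1.0000 × 0.06347345 = 0.063473
Relative intensity = 0.063473 / 0.432393 × 100 = 14.7

14.7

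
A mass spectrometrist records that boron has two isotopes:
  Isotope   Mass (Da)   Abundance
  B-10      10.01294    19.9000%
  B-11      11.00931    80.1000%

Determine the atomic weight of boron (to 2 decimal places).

The abundance-weighted mean is 0.199000 × 10.01294 + 0.801000 × 11.00931
= 1.992575 + 8.818457 = 10.811032 Da

10.81 Da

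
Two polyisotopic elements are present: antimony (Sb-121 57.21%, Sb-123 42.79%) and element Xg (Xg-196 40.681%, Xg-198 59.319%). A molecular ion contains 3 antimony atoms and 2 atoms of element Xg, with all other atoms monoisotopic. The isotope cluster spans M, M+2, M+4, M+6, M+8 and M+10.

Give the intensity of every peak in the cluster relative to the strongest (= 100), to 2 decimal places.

Antimony pattern (n=3): 0.18724742 : 0.42015297 : 0.3142518 : 0.07834781
Element Xg pattern (n=2): 0.16549438 : 0.48263125 : 0.35187438
Convolve the two distributions (both contribute in 2-u steps):
  M: 0.18724742×0.16549438 = 0.030988
  M+2: 0.18724742×0.48263125 + 0.42015297×0.16549438 = 0.159904
  M+4: 0.18724742×0.35187438 + 0.42015297×0.48263125 + 0.3142518×0.16549438 = 0.320673
  M+6: 0.42015297×0.35187438 + 0.3142518×0.48263125 + 0.07834781×0.16549438 = 0.312475
  M+8: 0.3142518×0.35187438 + 0.07834781×0.48263125 = 0.148390
  M+10: 0.07834781×0.35187438 = 0.027569
Scale to base peak (0.320673) = 100: 9.66 : 49.87 : 100.00 : 97.44 : 46.27 : 8.60

9.66 : 49.87 : 100.00 : 97.44 : 46.27 : 8.60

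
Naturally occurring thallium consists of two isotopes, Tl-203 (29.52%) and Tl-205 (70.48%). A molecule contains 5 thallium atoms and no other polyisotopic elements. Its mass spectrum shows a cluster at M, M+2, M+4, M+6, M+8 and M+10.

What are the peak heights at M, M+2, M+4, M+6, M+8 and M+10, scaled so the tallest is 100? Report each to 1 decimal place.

0.6 : 7.3 : 35.1 : 83.8 : 100.0 : 47.8

Each Tl atom is independently Tl-203 (p = 0.2952) or Tl-205 (q = 0.7048); the cluster is the binomial expansion (p + q)^5.
P(M) = 0.2952^5 = 0.002242
P(M+2) = 5 × 0.2952^4 × 0.7048^1 = 0.026761
P(M+4) = 10 × 0.2952^3 × 0.7048^2 = 0.127785
P(M+6) = 10 × 0.2952^2 × 0.7048^3 = 0.305092
P(M+8) = 5 × 0.2952^1 × 0.7048^4 = 0.364208
P(M+10) = 0.7048^5 = 0.173912
The M+8 peak is largest (0.364208); scaling to 100 gives 0.6 : 7.3 : 35.1 : 83.8 : 100.0 : 47.8.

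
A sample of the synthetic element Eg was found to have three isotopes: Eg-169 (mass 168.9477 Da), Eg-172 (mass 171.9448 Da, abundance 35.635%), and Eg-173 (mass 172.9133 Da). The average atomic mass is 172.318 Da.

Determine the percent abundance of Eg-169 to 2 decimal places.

Let x and y be the fractions of Eg-169 and Eg-173. Then x + y = 1 − 0.35635 = 0.64365 and 168.9477x + 172.9133y = 172.318 − 0.35635×171.9448 = 111.04547052.
Substituting: 168.9477x + 172.9133(0.64365 − x) = 111.04547052
(168.9477 − 172.9133)x = -0.250175025  ⇒  x = 0.06309, y = 0.58056
Eg-169: 6.31%, Eg-173: 58.06%.

6.31%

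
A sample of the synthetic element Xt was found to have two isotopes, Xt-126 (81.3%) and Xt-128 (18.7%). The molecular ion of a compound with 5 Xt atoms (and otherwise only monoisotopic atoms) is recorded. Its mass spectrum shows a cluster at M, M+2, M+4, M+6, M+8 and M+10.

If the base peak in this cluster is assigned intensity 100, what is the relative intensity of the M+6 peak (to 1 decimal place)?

Binomial terms of (0.813 + 0.187)^5: M 0.3552, M+2 0.4085, M+4 0.1879, M+6 0.0432, M+8 0.0050, M+10 0.0002 → M+2 is the base peak.
P(M+2) = C(5,1) × 0.813^4 × 0.187^1 = 5 × 0.43688002 × 0.1870 = 0.408483 (base)
P(M+6) = C(5,3) × 0.813^2 × 0.187^3 = 10 × 0.660969 × 0.0065392 = 0.043222
Relative intensity = 0.043222 / 0.408483 × 100 = 10.6

10.6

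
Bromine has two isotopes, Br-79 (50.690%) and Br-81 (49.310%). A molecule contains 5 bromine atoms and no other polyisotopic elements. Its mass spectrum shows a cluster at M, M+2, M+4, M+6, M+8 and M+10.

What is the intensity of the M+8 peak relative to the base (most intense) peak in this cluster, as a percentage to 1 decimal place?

47.3%

Term probabilities: M 0.0335, M+2 0.1628, M+4 0.3167, M+6 0.3081, M+8 0.1498, M+10 0.0292. Base peak = M+4.
P(M+4) = C(5,2) × 0.50690^3 × 0.49310^2 = 10 × 0.13024674 × 0.24314761 = 0.316692 (base)
P(M+8) = C(5,4) × 0.50690^1 × 0.49310^4 = 5 × 0.5069 × 0.05912076 = 0.149842
Relative intensity = 0.149842 / 0.316692 × 100 = 47.3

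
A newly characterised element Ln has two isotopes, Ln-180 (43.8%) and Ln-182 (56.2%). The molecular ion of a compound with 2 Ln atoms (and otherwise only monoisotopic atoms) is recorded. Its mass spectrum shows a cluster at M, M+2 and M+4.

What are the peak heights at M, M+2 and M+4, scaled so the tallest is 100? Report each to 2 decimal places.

38.97 : 100.00 : 64.16

Expanding (0.438 + 0.562)^2:
P(M) = 0.438^2 = 0.191844
P(M+2) = 2 × 0.438^1 × 0.562^1 = 0.492312
P(M+4) = 0.562^2 = 0.315844
The M+2 peak is largest (0.492312); scaling to 100 gives 38.97 : 100.00 : 64.16.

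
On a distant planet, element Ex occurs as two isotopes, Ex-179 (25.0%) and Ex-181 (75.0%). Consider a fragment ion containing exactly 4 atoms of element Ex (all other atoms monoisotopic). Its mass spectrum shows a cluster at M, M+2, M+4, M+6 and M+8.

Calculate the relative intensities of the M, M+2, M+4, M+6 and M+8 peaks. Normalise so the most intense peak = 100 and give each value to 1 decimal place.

0.9 : 11.1 : 50.0 : 100.0 : 75.0

Expanding (0.250 + 0.750)^4:
P(M) = 0.250^4 = 0.003906
P(M+2) = 4 × 0.250^3 × 0.750^1 = 0.046875
P(M+4) = 6 × 0.250^2 × 0.750^2 = 0.210938
P(M+6) = 4 × 0.250^1 × 0.750^3 = 0.421875
P(M+8) = 0.750^4 = 0.316406
The M+6 peak is largest (0.421875); scaling to 100 gives 0.9 : 11.1 : 50.0 : 100.0 : 75.0.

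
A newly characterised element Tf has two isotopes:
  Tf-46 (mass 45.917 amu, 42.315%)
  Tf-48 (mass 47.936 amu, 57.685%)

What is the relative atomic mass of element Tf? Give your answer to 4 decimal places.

47.0817 amu

Average mass = Σ (abundance × isotope mass) = 0.42315 × 45.917 + 0.57685 × 47.936
= 19.42978 + 27.65188 = 47.08166 amu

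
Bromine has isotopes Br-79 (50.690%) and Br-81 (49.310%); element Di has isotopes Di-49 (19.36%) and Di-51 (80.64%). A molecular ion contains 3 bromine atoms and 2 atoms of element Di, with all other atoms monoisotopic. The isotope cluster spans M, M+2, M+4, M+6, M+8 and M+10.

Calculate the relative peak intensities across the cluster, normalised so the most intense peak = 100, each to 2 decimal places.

Bromine pattern (n=3): 0.13024674 : 0.3801026 : 0.36975457 : 0.11989609
Element Di pattern (n=2): 0.03748096 : 0.31223808 : 0.65028096
Convolve the two distributions (both contribute in 2-u steps):
  M: 0.13024674×0.03748096 = 0.004882
  M+2: 0.13024674×0.31223808 + 0.3801026×0.03748096 = 0.054915
  M+4: 0.13024674×0.65028096 + 0.3801026×0.31223808 + 0.36975457×0.03748096 = 0.217238
  M+6: 0.3801026×0.65028096 + 0.36975457×0.31223808 + 0.11989609×0.03748096 = 0.367119
  M+8: 0.36975457×0.65028096 + 0.11989609×0.31223808 = 0.277880
  M+10: 0.11989609×0.65028096 = 0.077966
Scale to base peak (0.367119) = 100: 1.33 : 14.96 : 59.17 : 100.00 : 75.69 : 21.24

1.33 : 14.96 : 59.17 : 100.00 : 75.69 : 21.24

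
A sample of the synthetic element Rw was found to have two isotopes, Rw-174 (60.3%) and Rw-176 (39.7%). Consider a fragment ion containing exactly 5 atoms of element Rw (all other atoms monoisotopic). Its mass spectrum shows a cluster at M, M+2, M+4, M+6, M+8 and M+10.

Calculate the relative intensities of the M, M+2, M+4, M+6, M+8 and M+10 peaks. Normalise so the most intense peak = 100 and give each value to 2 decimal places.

23.07 : 75.94 : 100.00 : 65.84 : 21.67 : 2.85

Expanding (0.603 + 0.397)^5:
P(M) = 0.603^5 = 0.079724
P(M+2) = 5 × 0.603^4 × 0.397^1 = 0.262440
P(M+4) = 10 × 0.603^3 × 0.397^2 = 0.345568
P(M+6) = 10 × 0.603^2 × 0.397^3 = 0.227513
P(M+8) = 5 × 0.603^1 × 0.397^4 = 0.074894
P(M+10) = 0.397^5 = 0.009862
The M+4 peak is largest (0.345568); scaling to 100 gives 23.07 : 75.94 : 100.00 : 65.84 : 21.67 : 2.85.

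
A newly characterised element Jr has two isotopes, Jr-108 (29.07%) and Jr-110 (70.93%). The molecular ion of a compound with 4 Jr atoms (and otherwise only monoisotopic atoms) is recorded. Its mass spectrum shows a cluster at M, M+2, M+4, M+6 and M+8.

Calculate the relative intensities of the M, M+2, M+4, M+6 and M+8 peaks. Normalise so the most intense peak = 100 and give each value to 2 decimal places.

1.72 : 16.80 : 61.48 : 100.00 : 61.00

Each Jr atom is independently Jr-108 (p = 0.2907) or Jr-110 (q = 0.7093); the cluster is the binomial expansion (p + q)^4.
P(M) = 0.2907^4 = 0.007141
P(M+2) = 4 × 0.2907^3 × 0.7093^1 = 0.069699
P(M+4) = 6 × 0.2907^2 × 0.7093^2 = 0.255095
P(M+6) = 4 × 0.2907^1 × 0.7093^3 = 0.414949
P(M+8) = 0.7093^4 = 0.253116
The M+6 peak is largest (0.414949); scaling to 100 gives 1.72 : 16.80 : 61.48 : 100.00 : 61.00.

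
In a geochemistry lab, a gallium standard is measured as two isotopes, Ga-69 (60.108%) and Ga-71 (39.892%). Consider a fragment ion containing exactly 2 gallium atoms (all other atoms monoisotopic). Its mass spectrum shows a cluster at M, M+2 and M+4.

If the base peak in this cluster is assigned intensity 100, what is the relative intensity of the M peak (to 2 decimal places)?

75.34

(0.60108 + 0.39892)^2 gives M 0.3613, M+2 0.4796, M+4 0.1591; the largest is M+2.
P(M+2) = C(2,1) × 0.60108^1 × 0.39892^1 = 2 × 0.60108 × 0.39892 = 0.479566 (base)
P(M) = C(2,0) × 0.60108^2 × 0.39892^0 = 1 × 0.36129717 × 1.0000 = 0.361297
Relative intensity = 0.361297 / 0.479566 × 100 = 75.34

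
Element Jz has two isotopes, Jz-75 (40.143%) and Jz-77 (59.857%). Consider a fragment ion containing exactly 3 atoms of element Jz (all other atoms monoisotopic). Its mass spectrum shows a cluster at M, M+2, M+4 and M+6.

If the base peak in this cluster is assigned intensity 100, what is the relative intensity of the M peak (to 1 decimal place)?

Binomial terms of (0.40143 + 0.59857)^3: M 0.0647, M+2 0.2894, M+4 0.4315, M+6 0.2145 → M+4 is the base peak.
P(M+4) = C(3,2) × 0.40143^1 × 0.59857^2 = 3 × 0.40143 × 0.35828604 = 0.431480 (base)
P(M) = C(3,0) × 0.40143^3 × 0.59857^0 = 1 × 0.06468886 × 1.0000 = 0.064689
Relative intensity = 0.064689 / 0.431480 × 100 = 15.0

15.0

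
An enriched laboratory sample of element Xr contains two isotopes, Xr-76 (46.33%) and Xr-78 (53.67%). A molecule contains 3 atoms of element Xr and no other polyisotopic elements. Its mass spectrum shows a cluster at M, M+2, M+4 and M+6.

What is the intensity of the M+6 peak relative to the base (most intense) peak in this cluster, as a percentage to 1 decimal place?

38.6%

(0.4633 + 0.5367)^3 gives M 0.0994, M+2 0.3456, M+4 0.4004, M+6 0.1546; the largest is M+4.
P(M+4) = C(3,2) × 0.4633^1 × 0.5367^2 = 3 × 0.4633 × 0.28804689 = 0.400356 (base)
P(M+6) = C(3,3) × 0.4633^0 × 0.5367^3 = 1 × 1.0000 × 0.15459477 = 0.154595
Relative intensity = 0.154595 / 0.400356 × 100 = 38.6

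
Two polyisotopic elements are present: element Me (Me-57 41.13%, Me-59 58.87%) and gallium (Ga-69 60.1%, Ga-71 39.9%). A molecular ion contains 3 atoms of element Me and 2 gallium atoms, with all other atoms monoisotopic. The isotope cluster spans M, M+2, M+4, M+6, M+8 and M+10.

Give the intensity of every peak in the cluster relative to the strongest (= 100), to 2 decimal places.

7.70 : 43.29 : 94.63 : 100.00 : 50.84 : 9.95

Element Me pattern (n=3): 0.06957867 : 0.29876706 : 0.42762987 : 0.2040244
Gallium pattern (n=2): 0.361201 : 0.479598 : 0.159201
Convolve the two distributions (both contribute in 2-u steps):
  M: 0.06957867×0.361201 = 0.025132
  M+2: 0.06957867×0.479598 + 0.29876706×0.361201 = 0.141285
  M+4: 0.06957867×0.159201 + 0.29876706×0.479598 + 0.42762987×0.361201 = 0.308825
  M+6: 0.29876706×0.159201 + 0.42762987×0.479598 + 0.2040244×0.361201 = 0.326348
  M+8: 0.42762987×0.159201 + 0.2040244×0.479598 = 0.165929
  M+10: 0.2040244×0.159201 = 0.032481
Scale to base peak (0.326348) = 100: 7.70 : 43.29 : 94.63 : 100.00 : 50.84 : 9.95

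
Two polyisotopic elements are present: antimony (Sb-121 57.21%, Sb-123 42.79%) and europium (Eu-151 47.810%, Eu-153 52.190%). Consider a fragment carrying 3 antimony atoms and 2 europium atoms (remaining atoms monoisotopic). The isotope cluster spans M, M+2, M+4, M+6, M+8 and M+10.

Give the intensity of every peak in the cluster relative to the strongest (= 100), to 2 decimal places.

Antimony pattern (n=3): 0.18724742 : 0.42015297 : 0.3142518 : 0.07834781
Europium pattern (n=2): 0.22857961 : 0.49904078 : 0.27237961
Convolve the two distributions (both contribute in 2-u steps):
  M: 0.18724742×0.22857961 = 0.042801
  M+2: 0.18724742×0.49904078 + 0.42015297×0.22857961 = 0.189483
  M+4: 0.18724742×0.27237961 + 0.42015297×0.49904078 + 0.3142518×0.22857961 = 0.332507
  M+6: 0.42015297×0.27237961 + 0.3142518×0.49904078 + 0.07834781×0.22857961 = 0.289174
  M+8: 0.3142518×0.27237961 + 0.07834781×0.49904078 = 0.124695
  M+10: 0.07834781×0.27237961 = 0.021340
Scale to base peak (0.332507) = 100: 12.87 : 56.99 : 100.00 : 86.97 : 37.50 : 6.42

12.87 : 56.99 : 100.00 : 86.97 : 37.50 : 6.42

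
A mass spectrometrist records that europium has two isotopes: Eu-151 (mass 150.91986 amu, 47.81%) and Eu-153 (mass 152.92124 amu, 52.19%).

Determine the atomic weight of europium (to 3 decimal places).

Ar = Σ fᵢ·mᵢ = 0.4781 × 150.91986 + 0.5219 × 152.92124
= 72.154785 + 79.809595 = 151.964380 amu

151.964 amu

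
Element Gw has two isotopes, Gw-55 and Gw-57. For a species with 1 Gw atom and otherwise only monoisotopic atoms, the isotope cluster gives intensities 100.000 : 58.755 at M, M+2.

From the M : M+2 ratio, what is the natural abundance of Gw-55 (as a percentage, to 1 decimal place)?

63.0%

If p is the fraction of Gw that is Gw-55, then I(M+2)/I(M) = [C(1,1)·p^0·(1−p)] / p^1 = 1·(1−p)/p = 58.755/100.000 = 0.5876
(1−p)/p = 0.5876/1 = 0.5876  ⇒  p = 1/(1 + 0.5876) = 0.6299
Gw-55: 63.0%, Gw-57: 37.0%.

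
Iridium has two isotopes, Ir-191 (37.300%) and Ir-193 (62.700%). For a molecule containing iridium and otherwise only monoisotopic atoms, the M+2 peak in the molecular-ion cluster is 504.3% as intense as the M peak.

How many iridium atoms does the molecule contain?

3

With n Ir atoms, P(M+2)/P(M) = C(n,1)·p^(n−1)q / p^n = n·q/p = n · 0.62700/0.37300.
n = 5.043 × 0.37300/0.62700 = 3.00 ≈ 3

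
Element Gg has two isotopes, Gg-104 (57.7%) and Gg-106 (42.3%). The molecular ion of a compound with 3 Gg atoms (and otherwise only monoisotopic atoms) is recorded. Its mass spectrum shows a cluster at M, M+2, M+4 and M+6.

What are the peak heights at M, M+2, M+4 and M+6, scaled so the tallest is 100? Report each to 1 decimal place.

The 3 Gg atoms are independent, so intensities follow the terms of (0.577 + 0.423)^3.
P(M) = 0.577^3 = 0.192100
P(M+2) = 3 × 0.577^2 × 0.423^1 = 0.422487
P(M+4) = 3 × 0.577^1 × 0.423^2 = 0.309726
P(M+6) = 0.423^3 = 0.075687
The M+2 peak is largest (0.422487); scaling to 100 gives 45.5 : 100.0 : 73.3 : 17.9.

45.5 : 100.0 : 73.3 : 17.9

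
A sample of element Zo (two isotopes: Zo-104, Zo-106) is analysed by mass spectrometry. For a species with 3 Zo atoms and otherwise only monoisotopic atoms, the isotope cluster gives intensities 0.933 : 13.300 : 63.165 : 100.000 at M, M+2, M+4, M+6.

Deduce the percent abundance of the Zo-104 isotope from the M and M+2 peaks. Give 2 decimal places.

If p is the fraction of Zo that is Zo-104, then I(M+2)/I(M) = [C(3,1)·p^2·(1−p)] / p^3 = 3·(1−p)/p = 13.300/0.933 = 14.2551
(1−p)/p = 14.2551/3 = 4.7517  ⇒  p = 1/(1 + 4.7517) = 0.1739
Zo-104: 17.39%, Zo-106: 82.61%.

17.39%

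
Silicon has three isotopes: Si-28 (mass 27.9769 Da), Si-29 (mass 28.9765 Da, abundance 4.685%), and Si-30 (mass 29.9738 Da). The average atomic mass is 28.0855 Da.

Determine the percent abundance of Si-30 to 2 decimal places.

3.09%

The remaining 95.315% is split between Si-28 (fraction x) and Si-30 (fraction 0.95315 − x).
Substituting: 27.9769x + 29.9738(0.95315 − x) = 26.727950975
(27.9769 − 29.9738)x = -1.841576495  ⇒  x = 0.92222, y = 0.03093
Si-28: 92.22%, Si-30: 3.09%.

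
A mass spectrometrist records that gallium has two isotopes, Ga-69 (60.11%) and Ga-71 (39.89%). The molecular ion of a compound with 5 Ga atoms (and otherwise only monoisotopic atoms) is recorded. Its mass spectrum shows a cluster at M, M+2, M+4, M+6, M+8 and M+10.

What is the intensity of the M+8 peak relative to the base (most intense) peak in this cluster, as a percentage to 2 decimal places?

22.02%

(0.6011 + 0.3989)^5 gives M 0.0785, M+2 0.2604, M+4 0.3456, M+6 0.2293, M+8 0.0761, M+10 0.0101; the largest is M+4.
P(M+4) = C(5,2) × 0.6011^3 × 0.3989^2 = 10 × 0.21719018 × 0.15912121 = 0.345596 (base)
P(M+8) = C(5,4) × 0.6011^1 × 0.3989^4 = 5 × 0.6011 × 0.02531956 = 0.076098
Relative intensity = 0.076098 / 0.345596 × 100 = 22.02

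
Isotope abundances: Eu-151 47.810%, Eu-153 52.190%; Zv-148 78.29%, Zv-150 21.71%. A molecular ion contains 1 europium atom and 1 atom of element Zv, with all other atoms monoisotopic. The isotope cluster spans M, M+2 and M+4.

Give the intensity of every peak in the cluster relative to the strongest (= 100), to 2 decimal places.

73.05 : 100.00 : 22.11

Europium pattern (n=1): 0.4781 : 0.5219
Element Zv pattern (n=1): 0.7829 : 0.2171
Convolve the two distributions (both contribute in 2-u steps):
  M: 0.4781×0.7829 = 0.374304
  M+2: 0.4781×0.2171 + 0.5219×0.7829 = 0.512391
  M+4: 0.5219×0.2171 = 0.113304
Scale to base peak (0.512391) = 100: 73.05 : 100.00 : 22.11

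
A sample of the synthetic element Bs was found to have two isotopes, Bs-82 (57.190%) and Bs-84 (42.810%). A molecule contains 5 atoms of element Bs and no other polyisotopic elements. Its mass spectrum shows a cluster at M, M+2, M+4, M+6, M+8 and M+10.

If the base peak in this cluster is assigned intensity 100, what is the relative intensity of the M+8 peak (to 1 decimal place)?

(0.57190 + 0.42810)^5 gives M 0.0612, M+2 0.2290, M+4 0.3428, M+6 0.2566, M+8 0.0960, M+10 0.0144; the largest is M+4.
P(M+4) = C(5,2) × 0.57190^3 × 0.42810^2 = 10 × 0.18705111 × 0.18326961 = 0.342808 (base)
P(M+8) = C(5,4) × 0.57190^1 × 0.42810^4 = 5 × 0.5719 × 0.03358775 = 0.096044
Relative intensity = 0.096044 / 0.342808 × 100 = 28.0

28.0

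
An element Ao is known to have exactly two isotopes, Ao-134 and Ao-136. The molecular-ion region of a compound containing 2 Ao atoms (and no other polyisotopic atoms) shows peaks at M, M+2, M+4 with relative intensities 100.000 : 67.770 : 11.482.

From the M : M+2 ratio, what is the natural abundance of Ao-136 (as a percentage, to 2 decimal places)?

Let p = fractional abundance of Ao-134. I(M+2)/I(M) = [C(2,1)·p^1·(1−p)] / p^2 = 2·(1−p)/p = 67.770/100.000 = 0.6777
(1−p)/p = 0.6777/2 = 0.3388  ⇒  p = 1/(1 + 0.3388) = 0.7469
Ao-134: 74.69%, Ao-136: 25.31%.

25.31%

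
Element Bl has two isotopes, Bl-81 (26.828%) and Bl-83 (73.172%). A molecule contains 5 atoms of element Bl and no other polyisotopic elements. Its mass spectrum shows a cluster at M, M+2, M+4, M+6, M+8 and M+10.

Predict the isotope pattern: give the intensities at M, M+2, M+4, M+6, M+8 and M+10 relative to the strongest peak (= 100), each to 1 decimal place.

0.4 : 4.9 : 26.9 : 73.3 : 100.0 : 54.5

Expanding (0.26828 + 0.73172)^5:
P(M) = 0.26828^5 = 0.001390
P(M+2) = 5 × 0.26828^4 × 0.73172^1 = 0.018953
P(M+4) = 10 × 0.26828^3 × 0.73172^2 = 0.103384
P(M+6) = 10 × 0.26828^2 × 0.73172^3 = 0.281975
P(M+8) = 5 × 0.26828^1 × 0.73172^4 = 0.384537
P(M+10) = 0.73172^5 = 0.209761
The M+8 peak is largest (0.384537); scaling to 100 gives 0.4 : 4.9 : 26.9 : 73.3 : 100.0 : 54.5.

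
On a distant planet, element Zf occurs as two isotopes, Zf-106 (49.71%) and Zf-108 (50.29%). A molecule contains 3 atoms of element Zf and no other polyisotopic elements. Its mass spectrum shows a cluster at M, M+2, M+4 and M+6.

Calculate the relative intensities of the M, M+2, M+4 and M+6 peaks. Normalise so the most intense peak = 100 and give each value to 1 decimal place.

32.6 : 98.8 : 100.0 : 33.7

Each Zf atom is independently Zf-106 (p = 0.4971) or Zf-108 (q = 0.5029); the cluster is the binomial expansion (p + q)^3.
P(M) = 0.4971^3 = 0.122838
P(M+2) = 3 × 0.4971^2 × 0.5029^1 = 0.372812
P(M+4) = 3 × 0.4971^1 × 0.5029^2 = 0.377162
P(M+6) = 0.5029^3 = 0.127188
The M+4 peak is largest (0.377162); scaling to 100 gives 32.6 : 98.8 : 100.0 : 33.7.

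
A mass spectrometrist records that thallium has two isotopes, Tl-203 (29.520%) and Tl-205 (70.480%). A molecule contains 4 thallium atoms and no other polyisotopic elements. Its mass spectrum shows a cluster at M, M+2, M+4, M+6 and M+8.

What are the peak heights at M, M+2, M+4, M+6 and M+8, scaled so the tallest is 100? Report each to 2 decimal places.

The 4 Tl atoms are independent, so intensities follow the terms of (0.29520 + 0.70480)^4.
P(M) = 0.29520^4 = 0.007594
P(M+2) = 4 × 0.29520^3 × 0.70480^1 = 0.072523
P(M+4) = 6 × 0.29520^2 × 0.70480^2 = 0.259726
P(M+6) = 4 × 0.29520^1 × 0.70480^3 = 0.413403
P(M+8) = 0.70480^4 = 0.246754
The M+6 peak is largest (0.413403); scaling to 100 gives 1.84 : 17.54 : 62.83 : 100.00 : 59.69.

1.84 : 17.54 : 62.83 : 100.00 : 59.69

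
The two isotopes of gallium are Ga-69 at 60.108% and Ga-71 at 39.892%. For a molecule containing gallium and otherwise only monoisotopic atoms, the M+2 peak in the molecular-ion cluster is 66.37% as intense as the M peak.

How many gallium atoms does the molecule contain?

For n independent Ga atoms, I(M+2)/I(M) = n · (abundance Ga-71) / (abundance Ga-69) = n · 0.39892/0.60108.
n = 0.6637 × 0.60108/0.39892 = 1.00 ≈ 1

1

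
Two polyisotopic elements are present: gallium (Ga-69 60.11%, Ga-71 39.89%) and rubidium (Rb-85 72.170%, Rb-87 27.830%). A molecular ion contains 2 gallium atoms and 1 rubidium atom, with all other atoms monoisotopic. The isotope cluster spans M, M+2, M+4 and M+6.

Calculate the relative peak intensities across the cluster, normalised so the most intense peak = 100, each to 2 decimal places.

Gallium pattern (n=2): 0.36132121 : 0.47955758 : 0.15912121
Rubidium pattern (n=1): 0.7217 : 0.2783
Convolve the two distributions (both contribute in 2-u steps):
  M: 0.36132121×0.7217 = 0.260766
  M+2: 0.36132121×0.2783 + 0.47955758×0.7217 = 0.446652
  M+4: 0.47955758×0.2783 + 0.15912121×0.7217 = 0.248299
  M+6: 0.15912121×0.2783 = 0.044283
Scale to base peak (0.446652) = 100: 58.38 : 100.00 : 55.59 : 9.91

58.38 : 100.00 : 55.59 : 9.91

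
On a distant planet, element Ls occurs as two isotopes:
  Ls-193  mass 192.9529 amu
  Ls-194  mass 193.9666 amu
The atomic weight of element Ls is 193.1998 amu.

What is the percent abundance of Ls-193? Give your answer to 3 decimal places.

With x = fraction of Ls-193 (so Ls-194 is 1 − x):
192.9529·x + 193.9666·(1 − x) = 193.1998
(192.9529 − 193.9666)·x = 193.1998 − 193.9666
x = -0.7668 / -1.0137 = 0.75644 → 75.644% Ls-193, 24.356% Ls-194.

75.644%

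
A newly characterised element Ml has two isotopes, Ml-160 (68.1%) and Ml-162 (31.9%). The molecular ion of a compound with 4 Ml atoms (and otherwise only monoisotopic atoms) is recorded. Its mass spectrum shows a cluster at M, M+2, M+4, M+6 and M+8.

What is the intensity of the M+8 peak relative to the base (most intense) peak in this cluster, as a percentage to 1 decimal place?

2.6%

(0.681 + 0.319)^4 gives M 0.2151, M+2 0.4030, M+4 0.2832, M+6 0.0884, M+8 0.0104; the largest is M+2.
P(M+2) = C(4,1) × 0.681^3 × 0.319^1 = 4 × 0.31582124 × 0.3190 = 0.402988 (base)
P(M+8) = C(4,4) × 0.681^0 × 0.319^4 = 1 × 1.0000 × 0.0103553 = 0.010355
Relative intensity = 0.010355 / 0.402988 × 100 = 2.6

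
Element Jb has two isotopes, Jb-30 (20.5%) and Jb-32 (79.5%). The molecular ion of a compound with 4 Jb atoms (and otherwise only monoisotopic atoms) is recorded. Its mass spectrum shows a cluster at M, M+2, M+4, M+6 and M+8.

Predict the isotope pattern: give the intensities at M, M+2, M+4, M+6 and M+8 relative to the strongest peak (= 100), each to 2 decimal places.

0.43 : 6.65 : 38.68 : 100.00 : 96.95

Expanding (0.205 + 0.795)^4:
P(M) = 0.205^4 = 0.001766
P(M+2) = 4 × 0.205^3 × 0.795^1 = 0.027396
P(M+4) = 6 × 0.205^2 × 0.795^2 = 0.159365
P(M+6) = 4 × 0.205^1 × 0.795^3 = 0.412017
P(M+8) = 0.795^4 = 0.399456
The M+6 peak is largest (0.412017); scaling to 100 gives 0.43 : 6.65 : 38.68 : 100.00 : 96.95.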